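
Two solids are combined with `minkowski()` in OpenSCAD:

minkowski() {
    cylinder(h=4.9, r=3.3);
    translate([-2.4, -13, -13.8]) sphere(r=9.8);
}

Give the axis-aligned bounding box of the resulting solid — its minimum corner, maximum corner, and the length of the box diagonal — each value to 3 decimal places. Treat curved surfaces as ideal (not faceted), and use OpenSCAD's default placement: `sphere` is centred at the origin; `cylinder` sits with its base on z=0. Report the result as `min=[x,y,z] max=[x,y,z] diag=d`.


A = translate([-2.4, -13, -13.8]) sphere(r=9.8) → bbox [-12.2,-22.8,-23.6] .. [7.4,-3.2,-4]
B = cylinder(h=4.9, r=3.3) → bbox [-3.3,-3.3,0] .. [3.3,3.3,4.9]
lo = A.lo+B.lo = [-12.2-3.3, -22.8-3.3, -23.6+0] = [-15.500,-26.100,-23.600]
hi = A.hi+B.hi = [7.4+3.3, -3.2+3.3, -4+4.9] = [10.700,0.100,0.900]
diag = √(26.2²+26.2²+24.5²) = √1973.13 = 44.420

min=[-15.500,-26.100,-23.600] max=[10.700,0.100,0.900] diag=44.420


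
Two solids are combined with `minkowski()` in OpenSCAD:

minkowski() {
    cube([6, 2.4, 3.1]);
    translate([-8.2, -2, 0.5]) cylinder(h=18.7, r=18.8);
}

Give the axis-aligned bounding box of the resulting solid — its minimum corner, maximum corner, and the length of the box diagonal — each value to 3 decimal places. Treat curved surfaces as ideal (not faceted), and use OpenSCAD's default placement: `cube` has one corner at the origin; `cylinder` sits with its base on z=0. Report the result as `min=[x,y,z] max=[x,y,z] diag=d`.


A = translate([-8.2, -2, 0.5]) cylinder(h=18.7, r=18.8) → bbox [-27,-20.8,0.5] .. [10.6,16.8,19.2]
B = cube([6, 2.4, 3.1]) → bbox [0,0,0] .. [6,2.4,3.1]
lo = A.lo+B.lo = [-27+0, -20.8+0, 0.5+0] = [-27.000,-20.800,0.500]
hi = A.hi+B.hi = [10.6+6, 16.8+2.4, 19.2+3.1] = [16.600,19.200,22.300]
diag = √(43.6²+40²+21.8²) = √3976.2 = 63.057

min=[-27.000,-20.800,0.500] max=[16.600,19.200,22.300] diag=63.057


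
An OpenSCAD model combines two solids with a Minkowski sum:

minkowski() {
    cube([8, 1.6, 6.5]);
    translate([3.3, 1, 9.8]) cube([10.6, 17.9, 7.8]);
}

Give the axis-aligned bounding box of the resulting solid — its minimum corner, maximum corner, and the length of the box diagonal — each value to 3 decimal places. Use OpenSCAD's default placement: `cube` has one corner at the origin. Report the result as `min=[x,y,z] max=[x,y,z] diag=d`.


A = translate([3.3, 1, 9.8]) cube([10.6, 17.9, 7.8]) → bbox [3.3,1,9.8] .. [13.9,18.9,17.6]
B = cube([8, 1.6, 6.5]) → bbox [0,0,0] .. [8,1.6,6.5]
lo = A.lo+B.lo = [3.3+0, 1+0, 9.8+0] = [3.300,1.000,9.800]
hi = A.hi+B.hi = [13.9+8, 18.9+1.6, 17.6+6.5] = [21.900,20.500,24.100]
diag = √(18.6²+19.5²+14.3²) = √930.7 = 30.507

min=[3.300,1.000,9.800] max=[21.900,20.500,24.100] diag=30.507


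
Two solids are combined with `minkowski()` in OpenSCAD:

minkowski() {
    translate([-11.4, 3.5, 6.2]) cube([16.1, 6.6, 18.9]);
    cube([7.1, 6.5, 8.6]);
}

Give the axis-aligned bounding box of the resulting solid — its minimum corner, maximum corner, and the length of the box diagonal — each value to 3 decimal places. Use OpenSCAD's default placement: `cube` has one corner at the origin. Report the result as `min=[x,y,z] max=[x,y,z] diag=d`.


min=[-11.400,3.500,6.200] max=[11.800,16.600,33.700] diag=38.290

A = translate([-11.4, 3.5, 6.2]) cube([16.1, 6.6, 18.9]) → bbox [-11.4,3.5,6.2] .. [4.7,10.1,25.1]
B = cube([7.1, 6.5, 8.6]) → bbox [0,0,0] .. [7.1,6.5,8.6]
lo = A.lo+B.lo = [-11.4+0, 3.5+0, 6.2+0] = [-11.400,3.500,6.200]
hi = A.hi+B.hi = [4.7+7.1, 10.1+6.5, 25.1+8.6] = [11.800,16.600,33.700]
diag = √(23.2²+13.1²+27.5²) = √1466.1 = 38.290


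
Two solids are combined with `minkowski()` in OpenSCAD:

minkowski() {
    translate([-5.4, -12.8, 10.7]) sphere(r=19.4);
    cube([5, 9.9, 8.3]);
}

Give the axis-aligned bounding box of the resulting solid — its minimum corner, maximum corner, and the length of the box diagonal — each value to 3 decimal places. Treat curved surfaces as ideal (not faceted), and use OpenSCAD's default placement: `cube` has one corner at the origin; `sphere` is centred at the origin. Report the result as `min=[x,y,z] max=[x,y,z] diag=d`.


min=[-24.800,-32.200,-8.700] max=[19.000,16.500,38.400] diag=80.676

A = translate([-5.4, -12.8, 10.7]) sphere(r=19.4) → bbox [-24.8,-32.2,-8.7] .. [14,6.6,30.1]
B = cube([5, 9.9, 8.3]) → bbox [0,0,0] .. [5,9.9,8.3]
lo = A.lo+B.lo = [-24.8+0, -32.2+0, -8.7+0] = [-24.800,-32.200,-8.700]
hi = A.hi+B.hi = [14+5, 6.6+9.9, 30.1+8.3] = [19.000,16.500,38.400]
diag = √(43.8²+48.7²+47.1²) = √6508.54 = 80.676


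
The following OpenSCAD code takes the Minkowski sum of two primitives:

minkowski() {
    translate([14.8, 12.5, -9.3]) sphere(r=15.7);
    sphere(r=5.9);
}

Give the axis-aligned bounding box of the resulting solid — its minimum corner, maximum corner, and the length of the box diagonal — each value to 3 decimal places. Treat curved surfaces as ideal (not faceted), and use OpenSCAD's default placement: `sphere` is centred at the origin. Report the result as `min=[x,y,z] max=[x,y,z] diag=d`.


A = translate([14.8, 12.5, -9.3]) sphere(r=15.7) → bbox [-0.9,-3.2,-25] .. [30.5,28.2,6.4]
B = sphere(r=5.9) → bbox [-5.9,-5.9,-5.9] .. [5.9,5.9,5.9]
lo = A.lo+B.lo = [-0.9-5.9, -3.2-5.9, -25-5.9] = [-6.800,-9.100,-30.900]
hi = A.hi+B.hi = [30.5+5.9, 28.2+5.9, 6.4+5.9] = [36.400,34.100,12.300]
diag = √(43.2²+43.2²+43.2²) = √5598.72 = 74.825

min=[-6.800,-9.100,-30.900] max=[36.400,34.100,12.300] diag=74.825


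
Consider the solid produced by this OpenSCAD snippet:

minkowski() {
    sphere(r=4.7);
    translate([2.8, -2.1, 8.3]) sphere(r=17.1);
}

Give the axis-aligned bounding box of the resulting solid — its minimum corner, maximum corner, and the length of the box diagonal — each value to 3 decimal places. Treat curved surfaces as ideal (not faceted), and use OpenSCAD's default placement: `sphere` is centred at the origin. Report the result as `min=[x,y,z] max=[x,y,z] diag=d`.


A = translate([2.8, -2.1, 8.3]) sphere(r=17.1) → bbox [-14.3,-19.2,-8.8] .. [19.9,15,25.4]
B = sphere(r=4.7) → bbox [-4.7,-4.7,-4.7] .. [4.7,4.7,4.7]
lo = A.lo+B.lo = [-14.3-4.7, -19.2-4.7, -8.8-4.7] = [-19.000,-23.900,-13.500]
hi = A.hi+B.hi = [19.9+4.7, 15+4.7, 25.4+4.7] = [24.600,19.700,30.100]
diag = √(43.6²+43.6²+43.6²) = √5702.88 = 75.517

min=[-19.000,-23.900,-13.500] max=[24.600,19.700,30.100] diag=75.517


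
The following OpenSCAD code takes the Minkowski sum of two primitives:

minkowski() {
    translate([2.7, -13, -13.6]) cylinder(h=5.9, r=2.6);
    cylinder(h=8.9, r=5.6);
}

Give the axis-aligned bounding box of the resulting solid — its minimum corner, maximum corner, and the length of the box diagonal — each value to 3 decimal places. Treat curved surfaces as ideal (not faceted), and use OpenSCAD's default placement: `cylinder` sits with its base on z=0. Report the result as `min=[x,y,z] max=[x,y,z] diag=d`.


min=[-5.500,-21.200,-13.600] max=[10.900,-4.800,1.200] diag=27.513

A = translate([2.7, -13, -13.6]) cylinder(h=5.9, r=2.6) → bbox [0.1,-15.6,-13.6] .. [5.3,-10.4,-7.7]
B = cylinder(h=8.9, r=5.6) → bbox [-5.6,-5.6,0] .. [5.6,5.6,8.9]
lo = A.lo+B.lo = [0.1-5.6, -15.6-5.6, -13.6+0] = [-5.500,-21.200,-13.600]
hi = A.hi+B.hi = [5.3+5.6, -10.4+5.6, -7.7+8.9] = [10.900,-4.800,1.200]
diag = √(16.4²+16.4²+14.8²) = √756.96 = 27.513


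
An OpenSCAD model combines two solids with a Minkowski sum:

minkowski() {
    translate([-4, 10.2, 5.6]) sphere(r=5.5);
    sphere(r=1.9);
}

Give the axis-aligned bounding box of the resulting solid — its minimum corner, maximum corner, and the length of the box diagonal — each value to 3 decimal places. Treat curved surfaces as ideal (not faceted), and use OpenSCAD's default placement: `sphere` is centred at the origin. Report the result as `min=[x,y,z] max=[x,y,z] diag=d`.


A = translate([-4, 10.2, 5.6]) sphere(r=5.5) → bbox [-9.5,4.7,0.1] .. [1.5,15.7,11.1]
B = sphere(r=1.9) → bbox [-1.9,-1.9,-1.9] .. [1.9,1.9,1.9]
lo = A.lo+B.lo = [-9.5-1.9, 4.7-1.9, 0.1-1.9] = [-11.400,2.800,-1.800]
hi = A.hi+B.hi = [1.5+1.9, 15.7+1.9, 11.1+1.9] = [3.400,17.600,13.000]
diag = √(14.8²+14.8²+14.8²) = √657.12 = 25.634

min=[-11.400,2.800,-1.800] max=[3.400,17.600,13.000] diag=25.634


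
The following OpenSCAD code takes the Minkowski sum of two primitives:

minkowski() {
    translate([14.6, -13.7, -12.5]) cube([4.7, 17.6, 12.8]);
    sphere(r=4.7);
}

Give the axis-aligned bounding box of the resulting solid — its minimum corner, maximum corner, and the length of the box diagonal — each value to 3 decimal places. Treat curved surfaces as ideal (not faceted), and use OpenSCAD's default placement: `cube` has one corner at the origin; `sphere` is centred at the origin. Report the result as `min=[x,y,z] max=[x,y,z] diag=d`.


min=[9.900,-18.400,-17.200] max=[24.000,8.600,5.000] diag=37.692

A = translate([14.6, -13.7, -12.5]) cube([4.7, 17.6, 12.8]) → bbox [14.6,-13.7,-12.5] .. [19.3,3.9,0.3]
B = sphere(r=4.7) → bbox [-4.7,-4.7,-4.7] .. [4.7,4.7,4.7]
lo = A.lo+B.lo = [14.6-4.7, -13.7-4.7, -12.5-4.7] = [9.900,-18.400,-17.200]
hi = A.hi+B.hi = [19.3+4.7, 3.9+4.7, 0.3+4.7] = [24.000,8.600,5.000]
diag = √(14.1²+27²+22.2²) = √1420.65 = 37.692


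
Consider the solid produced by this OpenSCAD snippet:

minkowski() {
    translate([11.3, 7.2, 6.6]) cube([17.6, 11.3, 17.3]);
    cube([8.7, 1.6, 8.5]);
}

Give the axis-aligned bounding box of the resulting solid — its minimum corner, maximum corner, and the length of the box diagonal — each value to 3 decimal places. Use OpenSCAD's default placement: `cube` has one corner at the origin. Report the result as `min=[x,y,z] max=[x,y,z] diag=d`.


min=[11.300,7.200,6.600] max=[37.600,20.100,32.400] diag=39.035

A = translate([11.3, 7.2, 6.6]) cube([17.6, 11.3, 17.3]) → bbox [11.3,7.2,6.6] .. [28.9,18.5,23.9]
B = cube([8.7, 1.6, 8.5]) → bbox [0,0,0] .. [8.7,1.6,8.5]
lo = A.lo+B.lo = [11.3+0, 7.2+0, 6.6+0] = [11.300,7.200,6.600]
hi = A.hi+B.hi = [28.9+8.7, 18.5+1.6, 23.9+8.5] = [37.600,20.100,32.400]
diag = √(26.3²+12.9²+25.8²) = √1523.74 = 39.035


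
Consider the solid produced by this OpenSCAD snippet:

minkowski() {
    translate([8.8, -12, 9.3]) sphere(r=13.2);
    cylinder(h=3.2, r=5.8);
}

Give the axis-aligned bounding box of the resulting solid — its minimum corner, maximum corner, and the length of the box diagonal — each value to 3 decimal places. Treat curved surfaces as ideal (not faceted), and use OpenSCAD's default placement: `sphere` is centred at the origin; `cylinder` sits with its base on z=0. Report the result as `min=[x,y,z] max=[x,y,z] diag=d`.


min=[-10.200,-31.000,-3.900] max=[27.800,7.000,25.700] diag=61.353

A = translate([8.8, -12, 9.3]) sphere(r=13.2) → bbox [-4.4,-25.2,-3.9] .. [22,1.2,22.5]
B = cylinder(h=3.2, r=5.8) → bbox [-5.8,-5.8,0] .. [5.8,5.8,3.2]
lo = A.lo+B.lo = [-4.4-5.8, -25.2-5.8, -3.9+0] = [-10.200,-31.000,-3.900]
hi = A.hi+B.hi = [22+5.8, 1.2+5.8, 22.5+3.2] = [27.800,7.000,25.700]
diag = √(38²+38²+29.6²) = √3764.16 = 61.353


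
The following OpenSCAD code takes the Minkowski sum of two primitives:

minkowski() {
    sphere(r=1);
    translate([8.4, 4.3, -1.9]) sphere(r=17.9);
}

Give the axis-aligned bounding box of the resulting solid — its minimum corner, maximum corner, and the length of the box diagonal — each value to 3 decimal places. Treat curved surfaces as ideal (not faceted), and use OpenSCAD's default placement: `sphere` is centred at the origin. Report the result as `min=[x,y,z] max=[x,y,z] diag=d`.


A = translate([8.4, 4.3, -1.9]) sphere(r=17.9) → bbox [-9.5,-13.6,-19.8] .. [26.3,22.2,16]
B = sphere(r=1) → bbox [-1,-1,-1] .. [1,1,1]
lo = A.lo+B.lo = [-9.5-1, -13.6-1, -19.8-1] = [-10.500,-14.600,-20.800]
hi = A.hi+B.hi = [26.3+1, 22.2+1, 16+1] = [27.300,23.200,17.000]
diag = √(37.8²+37.8²+37.8²) = √4286.52 = 65.472

min=[-10.500,-14.600,-20.800] max=[27.300,23.200,17.000] diag=65.472


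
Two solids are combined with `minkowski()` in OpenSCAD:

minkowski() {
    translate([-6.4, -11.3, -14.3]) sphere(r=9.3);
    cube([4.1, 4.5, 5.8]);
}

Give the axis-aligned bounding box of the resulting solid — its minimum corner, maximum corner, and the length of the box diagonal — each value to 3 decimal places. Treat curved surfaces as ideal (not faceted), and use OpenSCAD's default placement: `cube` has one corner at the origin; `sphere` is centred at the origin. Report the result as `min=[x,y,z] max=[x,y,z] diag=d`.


A = translate([-6.4, -11.3, -14.3]) sphere(r=9.3) → bbox [-15.7,-20.6,-23.6] .. [2.9,-2,-5]
B = cube([4.1, 4.5, 5.8]) → bbox [0,0,0] .. [4.1,4.5,5.8]
lo = A.lo+B.lo = [-15.7+0, -20.6+0, -23.6+0] = [-15.700,-20.600,-23.600]
hi = A.hi+B.hi = [2.9+4.1, -2+4.5, -5+5.8] = [7.000,2.500,0.800]
diag = √(22.7²+23.1²+24.4²) = √1644.26 = 40.549

min=[-15.700,-20.600,-23.600] max=[7.000,2.500,0.800] diag=40.549


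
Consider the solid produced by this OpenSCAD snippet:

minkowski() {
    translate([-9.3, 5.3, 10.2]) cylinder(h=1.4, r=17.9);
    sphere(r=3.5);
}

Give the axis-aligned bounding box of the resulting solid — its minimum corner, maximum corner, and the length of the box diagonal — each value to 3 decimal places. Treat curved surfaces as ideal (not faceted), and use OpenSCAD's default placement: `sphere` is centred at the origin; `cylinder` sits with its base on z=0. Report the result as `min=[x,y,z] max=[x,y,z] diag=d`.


min=[-30.700,-16.100,6.700] max=[12.100,26.700,15.100] diag=61.108

A = translate([-9.3, 5.3, 10.2]) cylinder(h=1.4, r=17.9) → bbox [-27.2,-12.6,10.2] .. [8.6,23.2,11.6]
B = sphere(r=3.5) → bbox [-3.5,-3.5,-3.5] .. [3.5,3.5,3.5]
lo = A.lo+B.lo = [-27.2-3.5, -12.6-3.5, 10.2-3.5] = [-30.700,-16.100,6.700]
hi = A.hi+B.hi = [8.6+3.5, 23.2+3.5, 11.6+3.5] = [12.100,26.700,15.100]
diag = √(42.8²+42.8²+8.4²) = √3734.24 = 61.108


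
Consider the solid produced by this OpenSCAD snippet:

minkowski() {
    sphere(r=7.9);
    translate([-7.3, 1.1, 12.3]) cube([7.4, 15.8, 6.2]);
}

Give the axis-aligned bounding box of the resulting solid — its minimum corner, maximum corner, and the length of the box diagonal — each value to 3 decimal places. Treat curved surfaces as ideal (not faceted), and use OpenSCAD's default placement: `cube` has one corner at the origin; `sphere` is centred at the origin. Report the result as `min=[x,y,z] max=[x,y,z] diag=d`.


A = translate([-7.3, 1.1, 12.3]) cube([7.4, 15.8, 6.2]) → bbox [-7.3,1.1,12.3] .. [0.1,16.9,18.5]
B = sphere(r=7.9) → bbox [-7.9,-7.9,-7.9] .. [7.9,7.9,7.9]
lo = A.lo+B.lo = [-7.3-7.9, 1.1-7.9, 12.3-7.9] = [-15.200,-6.800,4.400]
hi = A.hi+B.hi = [0.1+7.9, 16.9+7.9, 18.5+7.9] = [8.000,24.800,26.400]
diag = √(23.2²+31.6²+22²) = √2020.8 = 44.953

min=[-15.200,-6.800,4.400] max=[8.000,24.800,26.400] diag=44.953


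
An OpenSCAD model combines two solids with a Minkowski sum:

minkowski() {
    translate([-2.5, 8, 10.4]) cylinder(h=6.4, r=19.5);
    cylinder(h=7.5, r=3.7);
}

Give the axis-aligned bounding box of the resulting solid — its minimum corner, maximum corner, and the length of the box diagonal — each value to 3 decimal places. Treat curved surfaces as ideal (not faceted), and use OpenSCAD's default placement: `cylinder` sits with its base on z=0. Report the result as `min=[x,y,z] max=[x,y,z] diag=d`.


min=[-25.700,-15.200,10.400] max=[20.700,31.200,24.300] diag=67.076

A = translate([-2.5, 8, 10.4]) cylinder(h=6.4, r=19.5) → bbox [-22,-11.5,10.4] .. [17,27.5,16.8]
B = cylinder(h=7.5, r=3.7) → bbox [-3.7,-3.7,0] .. [3.7,3.7,7.5]
lo = A.lo+B.lo = [-22-3.7, -11.5-3.7, 10.4+0] = [-25.700,-15.200,10.400]
hi = A.hi+B.hi = [17+3.7, 27.5+3.7, 16.8+7.5] = [20.700,31.200,24.300]
diag = √(46.4²+46.4²+13.9²) = √4499.13 = 67.076


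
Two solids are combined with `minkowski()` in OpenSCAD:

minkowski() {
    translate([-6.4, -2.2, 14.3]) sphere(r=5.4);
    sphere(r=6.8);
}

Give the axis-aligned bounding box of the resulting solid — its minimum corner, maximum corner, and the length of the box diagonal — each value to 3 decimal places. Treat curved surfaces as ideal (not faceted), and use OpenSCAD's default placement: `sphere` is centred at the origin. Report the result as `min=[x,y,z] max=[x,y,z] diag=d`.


min=[-18.600,-14.400,2.100] max=[5.800,10.000,26.500] diag=42.262

A = translate([-6.4, -2.2, 14.3]) sphere(r=5.4) → bbox [-11.8,-7.6,8.9] .. [-1,3.2,19.7]
B = sphere(r=6.8) → bbox [-6.8,-6.8,-6.8] .. [6.8,6.8,6.8]
lo = A.lo+B.lo = [-11.8-6.8, -7.6-6.8, 8.9-6.8] = [-18.600,-14.400,2.100]
hi = A.hi+B.hi = [-1+6.8, 3.2+6.8, 19.7+6.8] = [5.800,10.000,26.500]
diag = √(24.4²+24.4²+24.4²) = √1786.08 = 42.262


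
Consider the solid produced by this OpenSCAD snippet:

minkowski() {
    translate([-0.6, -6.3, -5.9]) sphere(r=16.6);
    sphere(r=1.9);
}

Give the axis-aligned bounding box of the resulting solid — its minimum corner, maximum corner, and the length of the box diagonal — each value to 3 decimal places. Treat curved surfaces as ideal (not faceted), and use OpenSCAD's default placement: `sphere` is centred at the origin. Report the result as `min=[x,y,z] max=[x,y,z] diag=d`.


A = translate([-0.6, -6.3, -5.9]) sphere(r=16.6) → bbox [-17.2,-22.9,-22.5] .. [16,10.3,10.7]
B = sphere(r=1.9) → bbox [-1.9,-1.9,-1.9] .. [1.9,1.9,1.9]
lo = A.lo+B.lo = [-17.2-1.9, -22.9-1.9, -22.5-1.9] = [-19.100,-24.800,-24.400]
hi = A.hi+B.hi = [16+1.9, 10.3+1.9, 10.7+1.9] = [17.900,12.200,12.600]
diag = √(37²+37²+37²) = √4107 = 64.086

min=[-19.100,-24.800,-24.400] max=[17.900,12.200,12.600] diag=64.086


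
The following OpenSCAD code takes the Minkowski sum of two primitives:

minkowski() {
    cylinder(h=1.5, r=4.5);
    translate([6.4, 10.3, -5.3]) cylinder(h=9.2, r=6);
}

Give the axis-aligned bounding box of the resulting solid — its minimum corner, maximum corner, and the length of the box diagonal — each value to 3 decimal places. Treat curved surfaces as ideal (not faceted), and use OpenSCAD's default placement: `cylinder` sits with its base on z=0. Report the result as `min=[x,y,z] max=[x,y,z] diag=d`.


min=[-4.100,-0.200,-5.300] max=[16.900,20.800,5.400] diag=31.567

A = translate([6.4, 10.3, -5.3]) cylinder(h=9.2, r=6) → bbox [0.4,4.3,-5.3] .. [12.4,16.3,3.9]
B = cylinder(h=1.5, r=4.5) → bbox [-4.5,-4.5,0] .. [4.5,4.5,1.5]
lo = A.lo+B.lo = [0.4-4.5, 4.3-4.5, -5.3+0] = [-4.100,-0.200,-5.300]
hi = A.hi+B.hi = [12.4+4.5, 16.3+4.5, 3.9+1.5] = [16.900,20.800,5.400]
diag = √(21²+21²+10.7²) = √996.49 = 31.567


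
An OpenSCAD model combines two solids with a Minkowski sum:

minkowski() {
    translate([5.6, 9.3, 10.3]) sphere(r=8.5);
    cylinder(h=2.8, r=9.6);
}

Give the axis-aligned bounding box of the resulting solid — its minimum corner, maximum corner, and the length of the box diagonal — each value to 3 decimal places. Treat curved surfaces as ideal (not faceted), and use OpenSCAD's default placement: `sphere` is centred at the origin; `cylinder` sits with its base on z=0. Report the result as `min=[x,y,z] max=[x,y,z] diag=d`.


A = translate([5.6, 9.3, 10.3]) sphere(r=8.5) → bbox [-2.9,0.8,1.8] .. [14.1,17.8,18.8]
B = cylinder(h=2.8, r=9.6) → bbox [-9.6,-9.6,0] .. [9.6,9.6,2.8]
lo = A.lo+B.lo = [-2.9-9.6, 0.8-9.6, 1.8+0] = [-12.500,-8.800,1.800]
hi = A.hi+B.hi = [14.1+9.6, 17.8+9.6, 18.8+2.8] = [23.700,27.400,21.600]
diag = √(36.2²+36.2²+19.8²) = √3012.92 = 54.890

min=[-12.500,-8.800,1.800] max=[23.700,27.400,21.600] diag=54.890


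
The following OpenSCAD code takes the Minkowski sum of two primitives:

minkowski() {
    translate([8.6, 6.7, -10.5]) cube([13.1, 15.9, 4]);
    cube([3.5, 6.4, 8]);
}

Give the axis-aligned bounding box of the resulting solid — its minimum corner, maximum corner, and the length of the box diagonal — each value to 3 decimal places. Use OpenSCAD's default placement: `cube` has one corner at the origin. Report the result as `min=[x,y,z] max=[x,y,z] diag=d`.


A = translate([8.6, 6.7, -10.5]) cube([13.1, 15.9, 4]) → bbox [8.6,6.7,-10.5] .. [21.7,22.6,-6.5]
B = cube([3.5, 6.4, 8]) → bbox [0,0,0] .. [3.5,6.4,8]
lo = A.lo+B.lo = [8.6+0, 6.7+0, -10.5+0] = [8.600,6.700,-10.500]
hi = A.hi+B.hi = [21.7+3.5, 22.6+6.4, -6.5+8] = [25.200,29.000,1.500]
diag = √(16.6²+22.3²+12²) = √916.85 = 30.280

min=[8.600,6.700,-10.500] max=[25.200,29.000,1.500] diag=30.280


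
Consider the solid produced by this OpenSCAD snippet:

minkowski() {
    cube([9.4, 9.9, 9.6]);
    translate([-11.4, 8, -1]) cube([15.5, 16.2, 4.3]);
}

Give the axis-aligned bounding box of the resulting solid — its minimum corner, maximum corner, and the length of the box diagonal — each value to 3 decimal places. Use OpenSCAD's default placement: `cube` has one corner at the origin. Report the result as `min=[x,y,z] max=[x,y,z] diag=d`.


A = translate([-11.4, 8, -1]) cube([15.5, 16.2, 4.3]) → bbox [-11.4,8,-1] .. [4.1,24.2,3.3]
B = cube([9.4, 9.9, 9.6]) → bbox [0,0,0] .. [9.4,9.9,9.6]
lo = A.lo+B.lo = [-11.4+0, 8+0, -1+0] = [-11.400,8.000,-1.000]
hi = A.hi+B.hi = [4.1+9.4, 24.2+9.9, 3.3+9.6] = [13.500,34.100,12.900]
diag = √(24.9²+26.1²+13.9²) = √1494.43 = 38.658

min=[-11.400,8.000,-1.000] max=[13.500,34.100,12.900] diag=38.658


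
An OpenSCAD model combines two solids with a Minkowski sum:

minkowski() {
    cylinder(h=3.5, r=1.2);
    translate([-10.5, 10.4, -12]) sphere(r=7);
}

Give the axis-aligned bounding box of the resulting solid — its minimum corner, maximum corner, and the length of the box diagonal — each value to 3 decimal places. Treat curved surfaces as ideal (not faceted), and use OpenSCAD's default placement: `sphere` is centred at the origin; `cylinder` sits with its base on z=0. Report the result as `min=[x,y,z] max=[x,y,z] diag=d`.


A = translate([-10.5, 10.4, -12]) sphere(r=7) → bbox [-17.5,3.4,-19] .. [-3.5,17.4,-5]
B = cylinder(h=3.5, r=1.2) → bbox [-1.2,-1.2,0] .. [1.2,1.2,3.5]
lo = A.lo+B.lo = [-17.5-1.2, 3.4-1.2, -19+0] = [-18.700,2.200,-19.000]
hi = A.hi+B.hi = [-3.5+1.2, 17.4+1.2, -5+3.5] = [-2.300,18.600,-1.500]
diag = √(16.4²+16.4²+17.5²) = √844.17 = 29.055

min=[-18.700,2.200,-19.000] max=[-2.300,18.600,-1.500] diag=29.055


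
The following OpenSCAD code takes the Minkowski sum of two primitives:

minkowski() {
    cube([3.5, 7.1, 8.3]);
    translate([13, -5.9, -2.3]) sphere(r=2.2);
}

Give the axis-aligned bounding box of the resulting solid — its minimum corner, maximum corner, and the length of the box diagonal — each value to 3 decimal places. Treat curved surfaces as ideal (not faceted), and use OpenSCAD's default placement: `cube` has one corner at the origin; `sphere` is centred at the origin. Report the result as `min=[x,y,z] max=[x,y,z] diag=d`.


A = translate([13, -5.9, -2.3]) sphere(r=2.2) → bbox [10.8,-8.1,-4.5] .. [15.2,-3.7,-0.1]
B = cube([3.5, 7.1, 8.3]) → bbox [0,0,0] .. [3.5,7.1,8.3]
lo = A.lo+B.lo = [10.8+0, -8.1+0, -4.5+0] = [10.800,-8.100,-4.500]
hi = A.hi+B.hi = [15.2+3.5, -3.7+7.1, -0.1+8.3] = [18.700,3.400,8.200]
diag = √(7.9²+11.5²+12.7²) = √355.95 = 18.867

min=[10.800,-8.100,-4.500] max=[18.700,3.400,8.200] diag=18.867


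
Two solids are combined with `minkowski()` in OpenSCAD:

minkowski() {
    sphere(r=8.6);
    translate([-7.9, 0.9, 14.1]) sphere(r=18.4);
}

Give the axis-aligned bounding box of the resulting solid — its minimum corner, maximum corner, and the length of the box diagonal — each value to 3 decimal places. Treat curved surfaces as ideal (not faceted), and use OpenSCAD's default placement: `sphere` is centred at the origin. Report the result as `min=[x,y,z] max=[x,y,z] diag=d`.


A = translate([-7.9, 0.9, 14.1]) sphere(r=18.4) → bbox [-26.3,-17.5,-4.3] .. [10.5,19.3,32.5]
B = sphere(r=8.6) → bbox [-8.6,-8.6,-8.6] .. [8.6,8.6,8.6]
lo = A.lo+B.lo = [-26.3-8.6, -17.5-8.6, -4.3-8.6] = [-34.900,-26.100,-12.900]
hi = A.hi+B.hi = [10.5+8.6, 19.3+8.6, 32.5+8.6] = [19.100,27.900,41.100]
diag = √(54²+54²+54²) = √8748 = 93.531

min=[-34.900,-26.100,-12.900] max=[19.100,27.900,41.100] diag=93.531


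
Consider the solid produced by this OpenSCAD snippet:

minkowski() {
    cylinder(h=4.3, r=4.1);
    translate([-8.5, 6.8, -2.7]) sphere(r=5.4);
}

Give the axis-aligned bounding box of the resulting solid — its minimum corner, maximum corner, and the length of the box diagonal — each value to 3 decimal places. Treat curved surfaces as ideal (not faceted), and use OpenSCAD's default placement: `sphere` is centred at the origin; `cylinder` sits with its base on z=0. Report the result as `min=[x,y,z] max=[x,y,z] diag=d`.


A = translate([-8.5, 6.8, -2.7]) sphere(r=5.4) → bbox [-13.9,1.4,-8.1] .. [-3.1,12.2,2.7]
B = cylinder(h=4.3, r=4.1) → bbox [-4.1,-4.1,0] .. [4.1,4.1,4.3]
lo = A.lo+B.lo = [-13.9-4.1, 1.4-4.1, -8.1+0] = [-18.000,-2.700,-8.100]
hi = A.hi+B.hi = [-3.1+4.1, 12.2+4.1, 2.7+4.3] = [1.000,16.300,7.000]
diag = √(19²+19²+15.1²) = √950.01 = 30.822

min=[-18.000,-2.700,-8.100] max=[1.000,16.300,7.000] diag=30.822


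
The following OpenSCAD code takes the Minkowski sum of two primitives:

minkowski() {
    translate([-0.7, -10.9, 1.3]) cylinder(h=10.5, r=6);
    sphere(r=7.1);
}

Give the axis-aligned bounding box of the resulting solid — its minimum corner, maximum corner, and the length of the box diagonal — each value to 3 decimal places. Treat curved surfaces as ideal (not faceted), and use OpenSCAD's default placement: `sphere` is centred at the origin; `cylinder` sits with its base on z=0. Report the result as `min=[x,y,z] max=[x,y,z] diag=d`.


A = translate([-0.7, -10.9, 1.3]) cylinder(h=10.5, r=6) → bbox [-6.7,-16.9,1.3] .. [5.3,-4.9,11.8]
B = sphere(r=7.1) → bbox [-7.1,-7.1,-7.1] .. [7.1,7.1,7.1]
lo = A.lo+B.lo = [-6.7-7.1, -16.9-7.1, 1.3-7.1] = [-13.800,-24.000,-5.800]
hi = A.hi+B.hi = [5.3+7.1, -4.9+7.1, 11.8+7.1] = [12.400,2.200,18.900]
diag = √(26.2²+26.2²+24.7²) = √1982.97 = 44.531

min=[-13.800,-24.000,-5.800] max=[12.400,2.200,18.900] diag=44.531


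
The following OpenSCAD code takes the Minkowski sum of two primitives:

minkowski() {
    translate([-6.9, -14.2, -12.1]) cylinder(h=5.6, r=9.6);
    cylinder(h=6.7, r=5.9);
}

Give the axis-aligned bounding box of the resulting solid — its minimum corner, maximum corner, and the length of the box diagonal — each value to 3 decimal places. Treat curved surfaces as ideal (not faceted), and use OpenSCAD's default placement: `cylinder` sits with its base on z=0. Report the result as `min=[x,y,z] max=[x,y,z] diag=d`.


A = translate([-6.9, -14.2, -12.1]) cylinder(h=5.6, r=9.6) → bbox [-16.5,-23.8,-12.1] .. [2.7,-4.6,-6.5]
B = cylinder(h=6.7, r=5.9) → bbox [-5.9,-5.9,0] .. [5.9,5.9,6.7]
lo = A.lo+B.lo = [-16.5-5.9, -23.8-5.9, -12.1+0] = [-22.400,-29.700,-12.100]
hi = A.hi+B.hi = [2.7+5.9, -4.6+5.9, -6.5+6.7] = [8.600,1.300,0.200]
diag = √(31²+31²+12.3²) = √2073.29 = 45.533

min=[-22.400,-29.700,-12.100] max=[8.600,1.300,0.200] diag=45.533


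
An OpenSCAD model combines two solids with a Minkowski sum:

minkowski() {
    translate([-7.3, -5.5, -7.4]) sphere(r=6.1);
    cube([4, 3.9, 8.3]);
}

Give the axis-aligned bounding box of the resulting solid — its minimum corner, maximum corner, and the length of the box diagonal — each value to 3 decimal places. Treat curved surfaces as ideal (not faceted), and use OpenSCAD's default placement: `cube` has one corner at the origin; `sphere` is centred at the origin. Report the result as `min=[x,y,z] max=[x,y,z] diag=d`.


min=[-13.400,-11.600,-13.500] max=[2.800,4.500,7.000] diag=30.690

A = translate([-7.3, -5.5, -7.4]) sphere(r=6.1) → bbox [-13.4,-11.6,-13.5] .. [-1.2,0.6,-1.3]
B = cube([4, 3.9, 8.3]) → bbox [0,0,0] .. [4,3.9,8.3]
lo = A.lo+B.lo = [-13.4+0, -11.6+0, -13.5+0] = [-13.400,-11.600,-13.500]
hi = A.hi+B.hi = [-1.2+4, 0.6+3.9, -1.3+8.3] = [2.800,4.500,7.000]
diag = √(16.2²+16.1²+20.5²) = √941.9 = 30.690


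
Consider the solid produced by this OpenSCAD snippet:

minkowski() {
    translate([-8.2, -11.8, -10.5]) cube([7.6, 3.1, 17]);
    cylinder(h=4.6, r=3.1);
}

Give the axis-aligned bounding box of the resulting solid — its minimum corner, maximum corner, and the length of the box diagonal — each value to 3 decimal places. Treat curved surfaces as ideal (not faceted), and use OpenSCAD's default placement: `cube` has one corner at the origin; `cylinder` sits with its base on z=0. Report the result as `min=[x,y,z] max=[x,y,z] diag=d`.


min=[-11.300,-14.900,-10.500] max=[2.500,-5.600,11.100] diag=27.267

A = translate([-8.2, -11.8, -10.5]) cube([7.6, 3.1, 17]) → bbox [-8.2,-11.8,-10.5] .. [-0.6,-8.7,6.5]
B = cylinder(h=4.6, r=3.1) → bbox [-3.1,-3.1,0] .. [3.1,3.1,4.6]
lo = A.lo+B.lo = [-8.2-3.1, -11.8-3.1, -10.5+0] = [-11.300,-14.900,-10.500]
hi = A.hi+B.hi = [-0.6+3.1, -8.7+3.1, 6.5+4.6] = [2.500,-5.600,11.100]
diag = √(13.8²+9.3²+21.6²) = √743.49 = 27.267


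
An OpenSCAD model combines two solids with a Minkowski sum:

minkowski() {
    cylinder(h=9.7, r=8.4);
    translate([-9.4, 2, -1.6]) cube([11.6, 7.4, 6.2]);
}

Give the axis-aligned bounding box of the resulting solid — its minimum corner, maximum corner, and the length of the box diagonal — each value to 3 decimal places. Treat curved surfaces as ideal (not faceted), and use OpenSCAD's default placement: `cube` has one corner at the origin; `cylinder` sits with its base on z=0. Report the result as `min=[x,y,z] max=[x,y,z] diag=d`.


min=[-17.800,-6.400,-1.600] max=[10.600,17.800,14.300] diag=40.559

A = translate([-9.4, 2, -1.6]) cube([11.6, 7.4, 6.2]) → bbox [-9.4,2,-1.6] .. [2.2,9.4,4.6]
B = cylinder(h=9.7, r=8.4) → bbox [-8.4,-8.4,0] .. [8.4,8.4,9.7]
lo = A.lo+B.lo = [-9.4-8.4, 2-8.4, -1.6+0] = [-17.800,-6.400,-1.600]
hi = A.hi+B.hi = [2.2+8.4, 9.4+8.4, 4.6+9.7] = [10.600,17.800,14.300]
diag = √(28.4²+24.2²+15.9²) = √1645.01 = 40.559


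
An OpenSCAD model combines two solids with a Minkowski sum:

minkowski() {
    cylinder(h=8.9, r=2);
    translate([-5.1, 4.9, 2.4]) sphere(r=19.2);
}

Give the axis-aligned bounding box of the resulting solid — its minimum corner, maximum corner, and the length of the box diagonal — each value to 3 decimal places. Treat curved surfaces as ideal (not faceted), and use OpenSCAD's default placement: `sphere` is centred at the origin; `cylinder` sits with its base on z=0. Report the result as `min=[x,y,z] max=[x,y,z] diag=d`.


min=[-26.300,-16.300,-16.800] max=[16.100,26.100,30.500] diag=76.373

A = translate([-5.1, 4.9, 2.4]) sphere(r=19.2) → bbox [-24.3,-14.3,-16.8] .. [14.1,24.1,21.6]
B = cylinder(h=8.9, r=2) → bbox [-2,-2,0] .. [2,2,8.9]
lo = A.lo+B.lo = [-24.3-2, -14.3-2, -16.8+0] = [-26.300,-16.300,-16.800]
hi = A.hi+B.hi = [14.1+2, 24.1+2, 21.6+8.9] = [16.100,26.100,30.500]
diag = √(42.4²+42.4²+47.3²) = √5832.81 = 76.373


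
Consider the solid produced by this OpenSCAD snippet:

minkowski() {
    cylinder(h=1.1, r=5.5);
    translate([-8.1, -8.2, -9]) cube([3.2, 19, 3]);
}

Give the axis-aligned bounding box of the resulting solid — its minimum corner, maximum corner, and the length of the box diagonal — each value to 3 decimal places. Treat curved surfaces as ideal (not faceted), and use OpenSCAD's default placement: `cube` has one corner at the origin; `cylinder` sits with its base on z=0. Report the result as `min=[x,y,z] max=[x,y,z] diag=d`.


min=[-13.600,-13.700,-9.000] max=[0.600,16.300,-4.900] diag=33.443

A = translate([-8.1, -8.2, -9]) cube([3.2, 19, 3]) → bbox [-8.1,-8.2,-9] .. [-4.9,10.8,-6]
B = cylinder(h=1.1, r=5.5) → bbox [-5.5,-5.5,0] .. [5.5,5.5,1.1]
lo = A.lo+B.lo = [-8.1-5.5, -8.2-5.5, -9+0] = [-13.600,-13.700,-9.000]
hi = A.hi+B.hi = [-4.9+5.5, 10.8+5.5, -6+1.1] = [0.600,16.300,-4.900]
diag = √(14.2²+30²+4.1²) = √1118.45 = 33.443


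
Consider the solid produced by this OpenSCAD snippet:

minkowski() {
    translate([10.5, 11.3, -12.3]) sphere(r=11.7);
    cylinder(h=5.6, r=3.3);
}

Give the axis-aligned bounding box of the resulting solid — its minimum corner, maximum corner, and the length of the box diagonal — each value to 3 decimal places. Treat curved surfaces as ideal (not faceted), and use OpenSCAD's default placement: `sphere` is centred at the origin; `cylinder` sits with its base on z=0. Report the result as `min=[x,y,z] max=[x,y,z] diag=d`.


A = translate([10.5, 11.3, -12.3]) sphere(r=11.7) → bbox [-1.2,-0.4,-24] .. [22.2,23,-0.6]
B = cylinder(h=5.6, r=3.3) → bbox [-3.3,-3.3,0] .. [3.3,3.3,5.6]
lo = A.lo+B.lo = [-1.2-3.3, -0.4-3.3, -24+0] = [-4.500,-3.700,-24.000]
hi = A.hi+B.hi = [22.2+3.3, 23+3.3, -0.6+5.6] = [25.500,26.300,5.000]
diag = √(30²+30²+29²) = √2641 = 51.391

min=[-4.500,-3.700,-24.000] max=[25.500,26.300,5.000] diag=51.391


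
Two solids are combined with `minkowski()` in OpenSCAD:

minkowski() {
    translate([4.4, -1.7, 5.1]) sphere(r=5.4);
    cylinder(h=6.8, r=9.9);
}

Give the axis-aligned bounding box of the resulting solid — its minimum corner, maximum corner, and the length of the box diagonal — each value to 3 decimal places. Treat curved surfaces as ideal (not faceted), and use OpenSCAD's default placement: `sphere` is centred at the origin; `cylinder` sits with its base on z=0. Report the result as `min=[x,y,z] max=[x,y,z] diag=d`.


A = translate([4.4, -1.7, 5.1]) sphere(r=5.4) → bbox [-1,-7.1,-0.3] .. [9.8,3.7,10.5]
B = cylinder(h=6.8, r=9.9) → bbox [-9.9,-9.9,0] .. [9.9,9.9,6.8]
lo = A.lo+B.lo = [-1-9.9, -7.1-9.9, -0.3+0] = [-10.900,-17.000,-0.300]
hi = A.hi+B.hi = [9.8+9.9, 3.7+9.9, 10.5+6.8] = [19.700,13.600,17.300]
diag = √(30.6²+30.6²+17.6²) = √2182.48 = 46.717

min=[-10.900,-17.000,-0.300] max=[19.700,13.600,17.300] diag=46.717


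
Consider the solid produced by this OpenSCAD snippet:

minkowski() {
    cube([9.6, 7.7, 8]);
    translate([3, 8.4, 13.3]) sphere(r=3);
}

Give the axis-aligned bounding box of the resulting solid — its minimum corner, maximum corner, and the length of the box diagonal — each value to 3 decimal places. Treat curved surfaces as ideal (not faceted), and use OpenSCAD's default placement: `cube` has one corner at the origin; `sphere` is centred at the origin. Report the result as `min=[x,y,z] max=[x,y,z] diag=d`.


min=[0.000,5.400,10.300] max=[15.600,19.100,24.300] diag=25.041

A = translate([3, 8.4, 13.3]) sphere(r=3) → bbox [0,5.4,10.3] .. [6,11.4,16.3]
B = cube([9.6, 7.7, 8]) → bbox [0,0,0] .. [9.6,7.7,8]
lo = A.lo+B.lo = [0+0, 5.4+0, 10.3+0] = [0.000,5.400,10.300]
hi = A.hi+B.hi = [6+9.6, 11.4+7.7, 16.3+8] = [15.600,19.100,24.300]
diag = √(15.6²+13.7²+14²) = √627.05 = 25.041


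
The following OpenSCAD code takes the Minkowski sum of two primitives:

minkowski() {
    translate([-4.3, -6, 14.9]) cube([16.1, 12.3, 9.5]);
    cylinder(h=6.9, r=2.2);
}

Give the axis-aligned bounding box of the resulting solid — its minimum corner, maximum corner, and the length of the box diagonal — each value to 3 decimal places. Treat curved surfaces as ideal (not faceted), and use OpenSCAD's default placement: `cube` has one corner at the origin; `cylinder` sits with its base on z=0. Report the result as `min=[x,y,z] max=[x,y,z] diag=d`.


min=[-6.500,-8.200,14.900] max=[14.000,8.500,31.300] diag=31.114

A = translate([-4.3, -6, 14.9]) cube([16.1, 12.3, 9.5]) → bbox [-4.3,-6,14.9] .. [11.8,6.3,24.4]
B = cylinder(h=6.9, r=2.2) → bbox [-2.2,-2.2,0] .. [2.2,2.2,6.9]
lo = A.lo+B.lo = [-4.3-2.2, -6-2.2, 14.9+0] = [-6.500,-8.200,14.900]
hi = A.hi+B.hi = [11.8+2.2, 6.3+2.2, 24.4+6.9] = [14.000,8.500,31.300]
diag = √(20.5²+16.7²+16.4²) = √968.1 = 31.114


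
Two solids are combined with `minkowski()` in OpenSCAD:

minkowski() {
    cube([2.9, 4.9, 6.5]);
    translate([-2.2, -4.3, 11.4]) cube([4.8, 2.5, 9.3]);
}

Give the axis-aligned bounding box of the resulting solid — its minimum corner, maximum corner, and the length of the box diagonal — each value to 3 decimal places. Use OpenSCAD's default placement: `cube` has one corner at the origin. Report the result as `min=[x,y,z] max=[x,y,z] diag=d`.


A = translate([-2.2, -4.3, 11.4]) cube([4.8, 2.5, 9.3]) → bbox [-2.2,-4.3,11.4] .. [2.6,-1.8,20.7]
B = cube([2.9, 4.9, 6.5]) → bbox [0,0,0] .. [2.9,4.9,6.5]
lo = A.lo+B.lo = [-2.2+0, -4.3+0, 11.4+0] = [-2.200,-4.300,11.400]
hi = A.hi+B.hi = [2.6+2.9, -1.8+4.9, 20.7+6.5] = [5.500,3.100,27.200]
diag = √(7.7²+7.4²+15.8²) = √363.69 = 19.071

min=[-2.200,-4.300,11.400] max=[5.500,3.100,27.200] diag=19.071


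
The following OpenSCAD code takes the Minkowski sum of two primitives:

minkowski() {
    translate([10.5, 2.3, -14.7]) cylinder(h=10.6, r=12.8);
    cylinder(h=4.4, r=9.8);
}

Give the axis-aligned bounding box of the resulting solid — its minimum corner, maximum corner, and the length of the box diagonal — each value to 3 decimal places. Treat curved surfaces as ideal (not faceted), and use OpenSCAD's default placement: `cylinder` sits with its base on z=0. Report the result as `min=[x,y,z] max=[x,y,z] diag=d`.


A = translate([10.5, 2.3, -14.7]) cylinder(h=10.6, r=12.8) → bbox [-2.3,-10.5,-14.7] .. [23.3,15.1,-4.1]
B = cylinder(h=4.4, r=9.8) → bbox [-9.8,-9.8,0] .. [9.8,9.8,4.4]
lo = A.lo+B.lo = [-2.3-9.8, -10.5-9.8, -14.7+0] = [-12.100,-20.300,-14.700]
hi = A.hi+B.hi = [23.3+9.8, 15.1+9.8, -4.1+4.4] = [33.100,24.900,0.300]
diag = √(45.2²+45.2²+15²) = √4311.08 = 65.659

min=[-12.100,-20.300,-14.700] max=[33.100,24.900,0.300] diag=65.659


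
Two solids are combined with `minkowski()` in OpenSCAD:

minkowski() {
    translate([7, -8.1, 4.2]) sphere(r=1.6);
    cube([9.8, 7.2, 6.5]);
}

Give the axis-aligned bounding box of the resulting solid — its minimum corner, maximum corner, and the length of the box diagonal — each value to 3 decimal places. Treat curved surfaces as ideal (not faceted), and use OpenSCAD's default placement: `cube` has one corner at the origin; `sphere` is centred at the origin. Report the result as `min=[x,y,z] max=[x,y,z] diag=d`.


A = translate([7, -8.1, 4.2]) sphere(r=1.6) → bbox [5.4,-9.7,2.6] .. [8.6,-6.5,5.8]
B = cube([9.8, 7.2, 6.5]) → bbox [0,0,0] .. [9.8,7.2,6.5]
lo = A.lo+B.lo = [5.4+0, -9.7+0, 2.6+0] = [5.400,-9.700,2.600]
hi = A.hi+B.hi = [8.6+9.8, -6.5+7.2, 5.8+6.5] = [18.400,0.700,12.300]
diag = √(13²+10.4²+9.7²) = √371.25 = 19.268

min=[5.400,-9.700,2.600] max=[18.400,0.700,12.300] diag=19.268


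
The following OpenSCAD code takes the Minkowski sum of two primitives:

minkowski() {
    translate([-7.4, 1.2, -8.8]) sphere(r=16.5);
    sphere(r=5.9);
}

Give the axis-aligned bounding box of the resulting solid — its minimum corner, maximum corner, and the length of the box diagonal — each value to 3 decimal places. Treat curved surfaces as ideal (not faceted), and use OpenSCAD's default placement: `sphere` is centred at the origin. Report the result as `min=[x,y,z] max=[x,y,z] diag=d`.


A = translate([-7.4, 1.2, -8.8]) sphere(r=16.5) → bbox [-23.9,-15.3,-25.3] .. [9.1,17.7,7.7]
B = sphere(r=5.9) → bbox [-5.9,-5.9,-5.9] .. [5.9,5.9,5.9]
lo = A.lo+B.lo = [-23.9-5.9, -15.3-5.9, -25.3-5.9] = [-29.800,-21.200,-31.200]
hi = A.hi+B.hi = [9.1+5.9, 17.7+5.9, 7.7+5.9] = [15.000,23.600,13.600]
diag = √(44.8²+44.8²+44.8²) = √6021.12 = 77.596

min=[-29.800,-21.200,-31.200] max=[15.000,23.600,13.600] diag=77.596


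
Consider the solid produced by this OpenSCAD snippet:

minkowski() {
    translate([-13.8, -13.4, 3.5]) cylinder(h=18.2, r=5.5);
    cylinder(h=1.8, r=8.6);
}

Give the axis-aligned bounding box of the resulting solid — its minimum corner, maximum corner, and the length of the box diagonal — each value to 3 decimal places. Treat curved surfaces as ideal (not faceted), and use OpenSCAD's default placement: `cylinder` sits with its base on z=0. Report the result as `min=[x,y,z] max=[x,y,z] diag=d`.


min=[-27.900,-27.500,3.500] max=[0.300,0.700,23.500] diag=44.615

A = translate([-13.8, -13.4, 3.5]) cylinder(h=18.2, r=5.5) → bbox [-19.3,-18.9,3.5] .. [-8.3,-7.9,21.7]
B = cylinder(h=1.8, r=8.6) → bbox [-8.6,-8.6,0] .. [8.6,8.6,1.8]
lo = A.lo+B.lo = [-19.3-8.6, -18.9-8.6, 3.5+0] = [-27.900,-27.500,3.500]
hi = A.hi+B.hi = [-8.3+8.6, -7.9+8.6, 21.7+1.8] = [0.300,0.700,23.500]
diag = √(28.2²+28.2²+20²) = √1990.48 = 44.615
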